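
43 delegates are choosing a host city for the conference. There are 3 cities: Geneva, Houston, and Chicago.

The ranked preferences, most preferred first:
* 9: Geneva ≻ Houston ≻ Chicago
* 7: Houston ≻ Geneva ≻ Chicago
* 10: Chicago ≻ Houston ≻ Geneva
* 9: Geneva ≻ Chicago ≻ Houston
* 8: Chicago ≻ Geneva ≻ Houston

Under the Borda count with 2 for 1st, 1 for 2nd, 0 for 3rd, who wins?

Geneva: 9×2 + 7×1 + 10×0 + 9×2 + 8×1 = 51
Houston: 9×1 + 7×2 + 10×1 + 9×0 + 8×0 = 33
Chicago: 9×0 + 7×0 + 10×2 + 9×1 + 8×2 = 45

Geneva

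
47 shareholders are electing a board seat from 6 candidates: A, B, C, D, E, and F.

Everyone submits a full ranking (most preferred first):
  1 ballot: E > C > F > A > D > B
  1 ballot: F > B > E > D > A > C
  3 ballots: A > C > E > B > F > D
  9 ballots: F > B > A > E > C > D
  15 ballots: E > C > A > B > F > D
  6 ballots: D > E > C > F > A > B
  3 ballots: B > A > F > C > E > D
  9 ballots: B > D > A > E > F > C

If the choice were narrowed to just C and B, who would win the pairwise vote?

C is ranked above B on 25 ballots; B above C on 22.

C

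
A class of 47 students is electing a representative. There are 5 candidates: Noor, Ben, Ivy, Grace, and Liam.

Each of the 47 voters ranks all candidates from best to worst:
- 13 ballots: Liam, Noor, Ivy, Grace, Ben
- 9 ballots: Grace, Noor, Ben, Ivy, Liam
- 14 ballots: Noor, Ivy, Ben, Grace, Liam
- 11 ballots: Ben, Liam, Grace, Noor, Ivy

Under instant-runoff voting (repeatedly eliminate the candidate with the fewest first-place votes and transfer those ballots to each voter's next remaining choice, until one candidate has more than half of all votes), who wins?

Round 1: Noor 14, Ben 11, Ivy 0, Grace 9, Liam 13. Ivy eliminated.
Round 2: Noor 14, Ben 11, Grace 9, Liam 13. Grace eliminated.
Round 3: Noor 23, Ben 11, Liam 13. Ben eliminated.
Round 4: Noor 23, Liam 24. Liam has a majority (≥24).

Liam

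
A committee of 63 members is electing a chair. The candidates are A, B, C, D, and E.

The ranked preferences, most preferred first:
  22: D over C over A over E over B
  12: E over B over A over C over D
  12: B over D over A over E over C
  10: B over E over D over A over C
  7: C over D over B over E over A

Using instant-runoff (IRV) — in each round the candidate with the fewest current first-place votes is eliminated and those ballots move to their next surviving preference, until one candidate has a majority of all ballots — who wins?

B

Round 1: A 0, B 22, C 7, D 22, E 12. A eliminated.
Round 2: B 22, C 7, D 22, E 12. C eliminated.
Round 3: B 22, D 29, E 12. E eliminated.
Round 4: B 34, D 29. B has a majority (≥32).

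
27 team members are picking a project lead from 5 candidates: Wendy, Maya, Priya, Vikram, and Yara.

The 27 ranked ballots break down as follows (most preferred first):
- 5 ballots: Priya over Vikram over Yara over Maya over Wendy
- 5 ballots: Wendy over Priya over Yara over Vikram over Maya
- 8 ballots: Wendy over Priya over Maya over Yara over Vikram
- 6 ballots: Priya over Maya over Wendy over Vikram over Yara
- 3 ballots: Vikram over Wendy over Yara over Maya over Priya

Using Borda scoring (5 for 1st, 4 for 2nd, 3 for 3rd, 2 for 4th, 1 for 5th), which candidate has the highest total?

Priya

Wendy: 5×1 + 5×5 + 8×5 + 6×3 + 3×4 = 100
Maya: 5×2 + 5×1 + 8×3 + 6×4 + 3×2 = 69
Priya: 5×5 + 5×4 + 8×4 + 6×5 + 3×1 = 110
Vikram: 5×4 + 5×2 + 8×1 + 6×2 + 3×5 = 65
Yara: 5×3 + 5×3 + 8×2 + 6×1 + 3×3 = 61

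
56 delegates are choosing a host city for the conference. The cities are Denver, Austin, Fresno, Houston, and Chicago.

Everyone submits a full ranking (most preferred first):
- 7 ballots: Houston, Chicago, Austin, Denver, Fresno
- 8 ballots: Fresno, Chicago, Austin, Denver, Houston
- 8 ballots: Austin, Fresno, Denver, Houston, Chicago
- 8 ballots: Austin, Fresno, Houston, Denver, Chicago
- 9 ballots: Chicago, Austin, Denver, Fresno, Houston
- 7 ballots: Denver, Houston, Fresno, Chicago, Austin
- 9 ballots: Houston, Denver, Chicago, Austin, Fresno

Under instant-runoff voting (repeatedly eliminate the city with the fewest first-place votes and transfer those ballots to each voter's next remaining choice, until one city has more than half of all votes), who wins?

Houston

Round 1: Denver 7, Austin 16, Fresno 8, Houston 16, Chicago 9. Denver eliminated.
Round 2: Austin 16, Fresno 8, Houston 23, Chicago 9. Fresno eliminated.
Round 3: Austin 16, Houston 23, Chicago 17. Austin eliminated.
Round 4: Houston 39, Chicago 17. Houston has a majority (≥29).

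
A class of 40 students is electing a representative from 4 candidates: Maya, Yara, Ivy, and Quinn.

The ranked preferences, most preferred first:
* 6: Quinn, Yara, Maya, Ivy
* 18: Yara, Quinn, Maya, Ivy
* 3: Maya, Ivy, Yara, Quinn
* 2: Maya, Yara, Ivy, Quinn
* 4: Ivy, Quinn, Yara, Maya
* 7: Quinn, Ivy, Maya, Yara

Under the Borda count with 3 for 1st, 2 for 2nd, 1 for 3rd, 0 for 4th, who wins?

Quinn

Maya: 6×1 + 18×1 + 3×3 + 2×3 + 4×0 + 7×1 = 46
Yara: 6×2 + 18×3 + 3×1 + 2×2 + 4×1 + 7×0 = 77
Ivy: 6×0 + 18×0 + 3×2 + 2×1 + 4×3 + 7×2 = 34
Quinn: 6×3 + 18×2 + 3×0 + 2×0 + 4×2 + 7×3 = 83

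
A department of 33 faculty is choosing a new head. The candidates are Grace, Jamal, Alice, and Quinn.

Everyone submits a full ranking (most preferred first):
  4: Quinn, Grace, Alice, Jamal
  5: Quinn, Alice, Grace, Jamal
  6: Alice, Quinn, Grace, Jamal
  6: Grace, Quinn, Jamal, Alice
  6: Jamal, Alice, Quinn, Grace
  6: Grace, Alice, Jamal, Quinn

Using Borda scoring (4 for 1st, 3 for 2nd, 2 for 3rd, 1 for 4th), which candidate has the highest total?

Quinn

Grace: 4×3 + 5×2 + 6×2 + 6×4 + 6×1 + 6×4 = 88
Jamal: 4×1 + 5×1 + 6×1 + 6×2 + 6×4 + 6×2 = 63
Alice: 4×2 + 5×3 + 6×4 + 6×1 + 6×3 + 6×3 = 89
Quinn: 4×4 + 5×4 + 6×3 + 6×3 + 6×2 + 6×1 = 90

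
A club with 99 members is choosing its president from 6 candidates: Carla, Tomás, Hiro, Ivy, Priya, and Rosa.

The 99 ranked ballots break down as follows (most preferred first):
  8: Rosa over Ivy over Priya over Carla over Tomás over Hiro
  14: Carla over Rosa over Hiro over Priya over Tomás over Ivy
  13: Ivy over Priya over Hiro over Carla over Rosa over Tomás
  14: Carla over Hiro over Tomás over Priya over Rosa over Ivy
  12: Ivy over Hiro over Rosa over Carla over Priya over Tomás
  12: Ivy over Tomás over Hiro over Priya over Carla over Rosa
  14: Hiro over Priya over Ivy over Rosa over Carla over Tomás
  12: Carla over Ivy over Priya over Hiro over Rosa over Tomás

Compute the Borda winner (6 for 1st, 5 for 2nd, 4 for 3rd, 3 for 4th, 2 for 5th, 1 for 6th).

Carla: 8×3 + 14×6 + 13×3 + 14×6 + 12×3 + 12×2 + 14×2 + 12×6 = 391
Tomás: 8×2 + 14×2 + 13×1 + 14×4 + 12×1 + 12×5 + 14×1 + 12×1 = 211
Hiro: 8×1 + 14×4 + 13×4 + 14×5 + 12×5 + 12×4 + 14×6 + 12×3 = 414
Ivy: 8×5 + 14×1 + 13×6 + 14×1 + 12×6 + 12×6 + 14×4 + 12×5 = 406
Priya: 8×4 + 14×3 + 13×5 + 14×3 + 12×2 + 12×3 + 14×5 + 12×4 = 359
Rosa: 8×6 + 14×5 + 13×2 + 14×2 + 12×4 + 12×1 + 14×3 + 12×2 = 298

Hiro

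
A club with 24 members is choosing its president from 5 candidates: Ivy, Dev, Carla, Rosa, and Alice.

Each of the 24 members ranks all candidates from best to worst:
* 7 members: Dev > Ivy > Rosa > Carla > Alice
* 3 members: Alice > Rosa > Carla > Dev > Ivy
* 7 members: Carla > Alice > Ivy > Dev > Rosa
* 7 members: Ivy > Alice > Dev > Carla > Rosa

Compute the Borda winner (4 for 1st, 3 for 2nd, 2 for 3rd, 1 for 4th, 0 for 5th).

Ivy

Ivy: 7×3 + 3×0 + 7×2 + 7×4 = 63
Dev: 7×4 + 3×1 + 7×1 + 7×2 = 52
Carla: 7×1 + 3×2 + 7×4 + 7×1 = 48
Rosa: 7×2 + 3×3 + 7×0 + 7×0 = 23
Alice: 7×0 + 3×4 + 7×3 + 7×3 = 54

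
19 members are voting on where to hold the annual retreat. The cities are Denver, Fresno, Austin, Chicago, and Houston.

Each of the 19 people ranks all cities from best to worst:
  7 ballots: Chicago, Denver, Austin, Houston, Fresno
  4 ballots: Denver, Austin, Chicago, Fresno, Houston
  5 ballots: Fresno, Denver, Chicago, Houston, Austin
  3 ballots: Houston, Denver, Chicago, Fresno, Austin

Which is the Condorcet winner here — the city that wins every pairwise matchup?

Denver

Denver vs Fresno: 14–5
Denver vs Austin: 19–0
Denver vs Chicago: 12–7
Denver vs Houston: 16–3
Denver beats every other city.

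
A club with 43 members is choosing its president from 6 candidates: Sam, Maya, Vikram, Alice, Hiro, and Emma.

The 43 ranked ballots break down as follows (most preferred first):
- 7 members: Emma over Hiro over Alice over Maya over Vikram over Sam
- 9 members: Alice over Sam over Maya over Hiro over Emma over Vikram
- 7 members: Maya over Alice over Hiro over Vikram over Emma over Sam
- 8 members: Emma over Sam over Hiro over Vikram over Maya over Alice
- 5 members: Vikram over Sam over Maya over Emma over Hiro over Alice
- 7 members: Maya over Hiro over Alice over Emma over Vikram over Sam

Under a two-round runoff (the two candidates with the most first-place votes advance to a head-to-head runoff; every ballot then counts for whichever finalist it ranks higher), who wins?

Maya

Round 1 first-place votes: Sam 0, Maya 14, Vikram 5, Alice 9, Hiro 0, Emma 15. Emma and Maya advance.
Runoff: Emma is ranked above Maya on 15 ballots, Maya above Emma on 28.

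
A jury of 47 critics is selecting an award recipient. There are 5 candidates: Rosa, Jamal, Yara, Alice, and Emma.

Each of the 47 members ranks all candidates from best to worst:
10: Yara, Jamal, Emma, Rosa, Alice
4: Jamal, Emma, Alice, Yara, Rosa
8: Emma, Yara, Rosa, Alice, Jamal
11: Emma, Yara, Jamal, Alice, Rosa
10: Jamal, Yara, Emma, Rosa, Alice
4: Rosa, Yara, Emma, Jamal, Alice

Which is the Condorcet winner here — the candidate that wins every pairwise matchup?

Yara

Yara vs Rosa: 43–4
Yara vs Jamal: 33–14
Yara vs Alice: 43–4
Yara vs Emma: 24–23
Yara beats every other candidate.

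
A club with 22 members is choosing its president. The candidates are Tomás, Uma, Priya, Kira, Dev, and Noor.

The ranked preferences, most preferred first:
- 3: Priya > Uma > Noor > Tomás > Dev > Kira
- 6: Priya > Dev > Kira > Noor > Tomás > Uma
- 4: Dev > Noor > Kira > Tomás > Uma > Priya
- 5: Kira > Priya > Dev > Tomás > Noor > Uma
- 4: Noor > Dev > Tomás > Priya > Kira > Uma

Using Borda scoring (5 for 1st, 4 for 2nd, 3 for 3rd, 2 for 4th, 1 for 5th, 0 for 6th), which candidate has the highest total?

Dev

Tomás: 3×2 + 6×1 + 4×2 + 5×2 + 4×3 = 42
Uma: 3×4 + 6×0 + 4×1 + 5×0 + 4×0 = 16
Priya: 3×5 + 6×5 + 4×0 + 5×4 + 4×2 = 73
Kira: 3×0 + 6×3 + 4×3 + 5×5 + 4×1 = 59
Dev: 3×1 + 6×4 + 4×5 + 5×3 + 4×4 = 78
Noor: 3×3 + 6×2 + 4×4 + 5×1 + 4×5 = 62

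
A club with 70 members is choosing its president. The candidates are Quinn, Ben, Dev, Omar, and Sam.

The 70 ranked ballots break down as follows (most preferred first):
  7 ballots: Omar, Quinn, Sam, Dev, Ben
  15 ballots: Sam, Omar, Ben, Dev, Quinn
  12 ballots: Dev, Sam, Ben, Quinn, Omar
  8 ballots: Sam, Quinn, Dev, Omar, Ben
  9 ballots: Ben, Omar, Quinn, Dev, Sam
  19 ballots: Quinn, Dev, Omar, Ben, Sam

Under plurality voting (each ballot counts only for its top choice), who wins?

Sam

First-place votes: Quinn 19, Ben 9, Dev 12, Omar 7, Sam 23.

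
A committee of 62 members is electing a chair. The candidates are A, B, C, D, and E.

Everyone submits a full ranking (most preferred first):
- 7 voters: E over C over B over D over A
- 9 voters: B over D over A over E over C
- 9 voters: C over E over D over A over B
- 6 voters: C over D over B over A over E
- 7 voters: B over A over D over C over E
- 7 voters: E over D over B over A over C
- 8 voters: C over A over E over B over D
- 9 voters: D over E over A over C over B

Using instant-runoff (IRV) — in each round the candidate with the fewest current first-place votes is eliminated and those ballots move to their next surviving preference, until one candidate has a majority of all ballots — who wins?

Round 1: A 0, B 16, C 23, D 9, E 14. A eliminated.
Round 2: B 16, C 23, D 9, E 14. D eliminated.
Round 3: B 16, C 23, E 23. B eliminated.
Round 4: C 30, E 32. E has a majority (≥32).

E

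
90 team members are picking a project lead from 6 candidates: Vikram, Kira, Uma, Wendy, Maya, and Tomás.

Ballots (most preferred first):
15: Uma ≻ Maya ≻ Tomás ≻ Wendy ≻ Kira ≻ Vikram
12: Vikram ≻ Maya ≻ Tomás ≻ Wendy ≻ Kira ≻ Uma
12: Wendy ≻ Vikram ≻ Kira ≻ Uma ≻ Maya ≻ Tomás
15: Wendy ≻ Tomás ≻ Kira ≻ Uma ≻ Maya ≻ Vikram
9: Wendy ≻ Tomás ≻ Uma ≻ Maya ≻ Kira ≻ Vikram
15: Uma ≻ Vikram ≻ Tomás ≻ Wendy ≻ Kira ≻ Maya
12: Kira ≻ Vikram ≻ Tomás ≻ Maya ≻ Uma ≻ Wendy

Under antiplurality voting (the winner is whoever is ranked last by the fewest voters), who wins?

Kira

Last-place votes: Vikram 39, Kira 0, Uma 12, Wendy 12, Maya 15, Tomás 12.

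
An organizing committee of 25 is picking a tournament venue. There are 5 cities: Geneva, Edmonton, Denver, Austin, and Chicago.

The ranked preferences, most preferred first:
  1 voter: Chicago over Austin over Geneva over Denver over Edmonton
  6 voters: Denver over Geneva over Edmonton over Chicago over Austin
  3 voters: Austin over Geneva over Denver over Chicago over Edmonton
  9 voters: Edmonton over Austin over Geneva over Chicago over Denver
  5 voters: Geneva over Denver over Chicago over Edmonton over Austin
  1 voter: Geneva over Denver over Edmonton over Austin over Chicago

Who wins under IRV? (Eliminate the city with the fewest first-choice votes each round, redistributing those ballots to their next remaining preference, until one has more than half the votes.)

Round 1: Geneva 6, Edmonton 9, Denver 6, Austin 3, Chicago 1. Chicago eliminated.
Round 2: Geneva 6, Edmonton 9, Denver 6, Austin 4. Austin eliminated.
Round 3: Geneva 10, Edmonton 9, Denver 6. Denver eliminated.
Round 4: Geneva 16, Edmonton 9. Geneva has a majority (≥13).

Geneva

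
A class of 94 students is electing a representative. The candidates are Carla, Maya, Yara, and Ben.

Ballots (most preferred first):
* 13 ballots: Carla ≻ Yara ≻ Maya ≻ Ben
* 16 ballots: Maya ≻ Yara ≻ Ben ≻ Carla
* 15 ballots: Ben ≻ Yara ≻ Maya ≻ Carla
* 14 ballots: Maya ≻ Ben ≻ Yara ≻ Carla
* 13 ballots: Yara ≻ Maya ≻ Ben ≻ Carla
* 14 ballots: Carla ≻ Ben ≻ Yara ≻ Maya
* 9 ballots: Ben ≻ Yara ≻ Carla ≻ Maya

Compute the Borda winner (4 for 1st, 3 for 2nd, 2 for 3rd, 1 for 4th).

Yara

Carla: 13×4 + 16×1 + 15×1 + 14×1 + 13×1 + 14×4 + 9×2 = 184
Maya: 13×2 + 16×4 + 15×2 + 14×4 + 13×3 + 14×1 + 9×1 = 238
Yara: 13×3 + 16×3 + 15×3 + 14×2 + 13×4 + 14×2 + 9×3 = 267
Ben: 13×1 + 16×2 + 15×4 + 14×3 + 13×2 + 14×3 + 9×4 = 251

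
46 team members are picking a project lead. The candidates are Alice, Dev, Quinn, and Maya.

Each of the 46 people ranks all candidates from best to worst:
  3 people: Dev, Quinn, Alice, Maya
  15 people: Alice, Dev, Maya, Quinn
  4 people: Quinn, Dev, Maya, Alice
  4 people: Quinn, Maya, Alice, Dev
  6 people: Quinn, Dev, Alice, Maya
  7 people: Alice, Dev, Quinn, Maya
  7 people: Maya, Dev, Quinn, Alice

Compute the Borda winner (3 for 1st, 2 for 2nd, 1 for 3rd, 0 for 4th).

Alice: 3×1 + 15×3 + 4×0 + 4×1 + 6×1 + 7×3 + 7×0 = 79
Dev: 3×3 + 15×2 + 4×2 + 4×0 + 6×2 + 7×2 + 7×2 = 87
Quinn: 3×2 + 15×0 + 4×3 + 4×3 + 6×3 + 7×1 + 7×1 = 62
Maya: 3×0 + 15×1 + 4×1 + 4×2 + 6×0 + 7×0 + 7×3 = 48

Dev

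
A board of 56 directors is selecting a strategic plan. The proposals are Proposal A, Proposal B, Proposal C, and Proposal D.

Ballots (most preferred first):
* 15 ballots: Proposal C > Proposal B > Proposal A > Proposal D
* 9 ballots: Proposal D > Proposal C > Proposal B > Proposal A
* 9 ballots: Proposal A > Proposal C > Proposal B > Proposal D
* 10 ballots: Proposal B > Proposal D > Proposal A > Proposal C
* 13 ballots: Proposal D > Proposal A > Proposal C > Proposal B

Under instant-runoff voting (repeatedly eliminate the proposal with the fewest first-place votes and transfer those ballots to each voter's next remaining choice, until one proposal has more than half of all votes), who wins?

Round 1: Proposal A 9, Proposal B 10, Proposal C 15, Proposal D 22. Proposal A eliminated.
Round 2: Proposal B 10, Proposal C 24, Proposal D 22. Proposal B eliminated.
Round 3: Proposal C 24, Proposal D 32. Proposal D has a majority (≥29).

Proposal D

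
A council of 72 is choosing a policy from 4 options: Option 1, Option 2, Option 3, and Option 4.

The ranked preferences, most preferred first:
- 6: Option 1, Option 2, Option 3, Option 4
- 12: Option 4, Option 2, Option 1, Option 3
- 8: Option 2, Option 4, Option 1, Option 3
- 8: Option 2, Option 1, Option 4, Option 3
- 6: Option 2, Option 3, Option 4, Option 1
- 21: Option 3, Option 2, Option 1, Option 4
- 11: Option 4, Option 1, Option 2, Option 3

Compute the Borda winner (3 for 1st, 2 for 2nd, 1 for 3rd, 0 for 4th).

Option 2

Option 1: 6×3 + 12×1 + 8×1 + 8×2 + 6×0 + 21×1 + 11×2 = 97
Option 2: 6×2 + 12×2 + 8×3 + 8×3 + 6×3 + 21×2 + 11×1 = 155
Option 3: 6×1 + 12×0 + 8×0 + 8×0 + 6×2 + 21×3 + 11×0 = 81
Option 4: 6×0 + 12×3 + 8×2 + 8×1 + 6×1 + 21×0 + 11×3 = 99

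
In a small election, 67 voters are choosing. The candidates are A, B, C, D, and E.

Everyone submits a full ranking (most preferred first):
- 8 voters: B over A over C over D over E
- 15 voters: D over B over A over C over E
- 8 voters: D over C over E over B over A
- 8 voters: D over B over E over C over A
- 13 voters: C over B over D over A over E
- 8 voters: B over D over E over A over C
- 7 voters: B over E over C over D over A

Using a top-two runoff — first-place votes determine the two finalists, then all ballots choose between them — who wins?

Round 1 first-place votes: A 0, B 23, C 13, D 31, E 0. D and B advance.
Runoff: D is ranked above B on 31 ballots, B above D on 36.

B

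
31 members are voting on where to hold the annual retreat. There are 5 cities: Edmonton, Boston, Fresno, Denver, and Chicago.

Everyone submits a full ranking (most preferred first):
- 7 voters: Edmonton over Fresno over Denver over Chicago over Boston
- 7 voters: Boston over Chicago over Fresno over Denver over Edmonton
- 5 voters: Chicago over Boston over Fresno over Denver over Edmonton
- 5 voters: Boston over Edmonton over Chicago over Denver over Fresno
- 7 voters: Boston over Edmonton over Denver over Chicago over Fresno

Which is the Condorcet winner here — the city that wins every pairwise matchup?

Boston vs Edmonton: 24–7
Boston vs Fresno: 24–7
Boston vs Denver: 24–7
Boston vs Chicago: 19–12
Boston beats every other city.

Boston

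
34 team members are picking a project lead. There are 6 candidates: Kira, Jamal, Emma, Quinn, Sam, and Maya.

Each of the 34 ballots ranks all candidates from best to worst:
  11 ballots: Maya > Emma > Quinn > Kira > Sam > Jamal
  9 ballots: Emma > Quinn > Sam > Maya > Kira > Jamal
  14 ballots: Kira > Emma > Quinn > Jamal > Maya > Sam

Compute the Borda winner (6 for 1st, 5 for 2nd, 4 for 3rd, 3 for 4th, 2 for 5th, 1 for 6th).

Emma

Kira: 11×3 + 9×2 + 14×6 = 135
Jamal: 11×1 + 9×1 + 14×3 = 62
Emma: 11×5 + 9×6 + 14×5 = 179
Quinn: 11×4 + 9×5 + 14×4 = 145
Sam: 11×2 + 9×4 + 14×1 = 72
Maya: 11×6 + 9×3 + 14×2 = 121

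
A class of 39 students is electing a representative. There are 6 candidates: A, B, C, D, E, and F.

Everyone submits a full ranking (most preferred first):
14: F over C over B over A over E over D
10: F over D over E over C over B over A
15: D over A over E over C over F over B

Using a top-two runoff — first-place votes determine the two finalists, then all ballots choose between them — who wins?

F

Round 1 first-place votes: A 0, B 0, C 0, D 15, E 0, F 24. F and D advance.
Runoff: F is ranked above D on 24 ballots, D above F on 15.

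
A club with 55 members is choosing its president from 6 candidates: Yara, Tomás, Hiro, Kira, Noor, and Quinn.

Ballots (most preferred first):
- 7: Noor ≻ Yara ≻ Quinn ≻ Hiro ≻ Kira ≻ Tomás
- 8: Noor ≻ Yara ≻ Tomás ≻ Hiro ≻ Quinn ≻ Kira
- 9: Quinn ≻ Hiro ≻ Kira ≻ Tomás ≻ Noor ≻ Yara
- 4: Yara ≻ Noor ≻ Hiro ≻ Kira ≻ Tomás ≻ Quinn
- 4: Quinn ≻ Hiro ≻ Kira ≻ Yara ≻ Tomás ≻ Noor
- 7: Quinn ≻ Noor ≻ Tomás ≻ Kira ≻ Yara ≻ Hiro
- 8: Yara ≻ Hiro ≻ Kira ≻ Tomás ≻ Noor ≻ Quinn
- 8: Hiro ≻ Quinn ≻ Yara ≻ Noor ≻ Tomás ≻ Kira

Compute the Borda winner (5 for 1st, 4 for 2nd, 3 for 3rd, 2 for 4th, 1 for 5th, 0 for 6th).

Hiro

Yara: 7×4 + 8×4 + 9×0 + 4×5 + 4×2 + 7×1 + 8×5 + 8×3 = 159
Tomás: 7×0 + 8×3 + 9×2 + 4×1 + 4×1 + 7×3 + 8×2 + 8×1 = 95
Hiro: 7×2 + 8×2 + 9×4 + 4×3 + 4×4 + 7×0 + 8×4 + 8×5 = 166
Kira: 7×1 + 8×0 + 9×3 + 4×2 + 4×3 + 7×2 + 8×3 + 8×0 = 92
Noor: 7×5 + 8×5 + 9×1 + 4×4 + 4×0 + 7×4 + 8×1 + 8×2 = 152
Quinn: 7×3 + 8×1 + 9×5 + 4×0 + 4×5 + 7×5 + 8×0 + 8×4 = 161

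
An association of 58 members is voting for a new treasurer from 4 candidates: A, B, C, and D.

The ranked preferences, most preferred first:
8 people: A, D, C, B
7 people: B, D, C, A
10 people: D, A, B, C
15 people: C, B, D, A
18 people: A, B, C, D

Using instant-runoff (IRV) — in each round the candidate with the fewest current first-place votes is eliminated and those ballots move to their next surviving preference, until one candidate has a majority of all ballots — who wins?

D

Round 1: A 26, B 7, C 15, D 10. B eliminated.
Round 2: A 26, C 15, D 17. C eliminated.
Round 3: A 26, D 32. D has a majority (≥30).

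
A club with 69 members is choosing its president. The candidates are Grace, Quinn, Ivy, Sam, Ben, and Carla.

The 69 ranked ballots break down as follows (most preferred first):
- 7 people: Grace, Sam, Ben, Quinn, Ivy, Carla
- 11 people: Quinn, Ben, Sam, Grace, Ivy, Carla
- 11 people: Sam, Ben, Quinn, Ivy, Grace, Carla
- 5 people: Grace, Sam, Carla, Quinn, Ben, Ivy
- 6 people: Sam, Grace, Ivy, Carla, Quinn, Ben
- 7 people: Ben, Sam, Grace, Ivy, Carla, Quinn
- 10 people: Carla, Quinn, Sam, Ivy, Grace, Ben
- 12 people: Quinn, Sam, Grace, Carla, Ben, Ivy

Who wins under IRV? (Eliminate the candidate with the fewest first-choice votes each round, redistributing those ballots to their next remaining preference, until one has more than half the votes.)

Round 1: Grace 12, Quinn 23, Ivy 0, Sam 17, Ben 7, Carla 10. Ivy eliminated.
Round 2: Grace 12, Quinn 23, Sam 17, Ben 7, Carla 10. Ben eliminated.
Round 3: Grace 12, Quinn 23, Sam 24, Carla 10. Carla eliminated.
Round 4: Grace 12, Quinn 33, Sam 24. Grace eliminated.
Round 5: Quinn 33, Sam 36. Sam has a majority (≥35).

Sam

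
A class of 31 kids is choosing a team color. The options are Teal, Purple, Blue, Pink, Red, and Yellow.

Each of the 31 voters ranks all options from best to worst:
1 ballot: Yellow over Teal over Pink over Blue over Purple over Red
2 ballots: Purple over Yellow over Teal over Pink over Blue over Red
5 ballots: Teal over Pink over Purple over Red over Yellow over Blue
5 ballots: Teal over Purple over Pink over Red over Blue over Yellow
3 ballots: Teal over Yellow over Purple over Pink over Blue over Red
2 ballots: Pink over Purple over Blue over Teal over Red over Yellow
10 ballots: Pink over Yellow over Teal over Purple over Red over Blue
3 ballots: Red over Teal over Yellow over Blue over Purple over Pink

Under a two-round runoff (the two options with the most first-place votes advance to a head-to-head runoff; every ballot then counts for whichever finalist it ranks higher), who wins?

Teal

Round 1 first-place votes: Teal 13, Purple 2, Blue 0, Pink 12, Red 3, Yellow 1. Teal and Pink advance.
Runoff: Teal is ranked above Pink on 19 ballots, Pink above Teal on 12.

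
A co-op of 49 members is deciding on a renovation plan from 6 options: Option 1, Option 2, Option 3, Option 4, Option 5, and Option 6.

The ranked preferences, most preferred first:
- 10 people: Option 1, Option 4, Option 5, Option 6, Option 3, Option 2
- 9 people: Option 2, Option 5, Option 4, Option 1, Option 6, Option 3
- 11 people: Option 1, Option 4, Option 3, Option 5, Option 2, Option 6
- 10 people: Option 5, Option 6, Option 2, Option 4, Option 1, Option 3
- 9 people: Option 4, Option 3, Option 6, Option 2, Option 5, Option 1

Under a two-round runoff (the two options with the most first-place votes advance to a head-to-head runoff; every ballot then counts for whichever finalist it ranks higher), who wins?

Option 5

Round 1 first-place votes: Option 1 21, Option 2 9, Option 3 0, Option 4 9, Option 5 10, Option 6 0. Option 1 and Option 5 advance.
Runoff: Option 1 is ranked above Option 5 on 21 ballots, Option 5 above Option 1 on 28.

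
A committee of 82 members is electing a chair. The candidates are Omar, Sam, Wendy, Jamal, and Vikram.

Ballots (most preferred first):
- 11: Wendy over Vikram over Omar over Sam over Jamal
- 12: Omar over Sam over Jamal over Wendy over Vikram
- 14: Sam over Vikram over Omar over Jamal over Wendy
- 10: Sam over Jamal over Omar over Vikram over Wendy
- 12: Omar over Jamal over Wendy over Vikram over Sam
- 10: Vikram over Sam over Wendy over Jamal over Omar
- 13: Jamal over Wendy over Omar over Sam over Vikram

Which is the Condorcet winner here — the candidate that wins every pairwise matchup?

Omar

Omar vs Sam: 48–34
Omar vs Wendy: 48–34
Omar vs Jamal: 49–33
Omar vs Vikram: 47–35
Omar beats every other candidate.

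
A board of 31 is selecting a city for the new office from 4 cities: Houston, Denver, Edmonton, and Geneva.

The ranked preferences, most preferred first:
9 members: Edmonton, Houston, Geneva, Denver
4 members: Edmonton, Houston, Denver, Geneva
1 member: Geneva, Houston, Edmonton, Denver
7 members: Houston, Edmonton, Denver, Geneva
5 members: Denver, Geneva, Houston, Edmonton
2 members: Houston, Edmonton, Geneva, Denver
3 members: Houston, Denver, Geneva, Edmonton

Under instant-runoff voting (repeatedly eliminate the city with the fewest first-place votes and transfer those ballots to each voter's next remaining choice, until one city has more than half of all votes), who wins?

Houston

Round 1: Houston 12, Denver 5, Edmonton 13, Geneva 1. Geneva eliminated.
Round 2: Houston 13, Denver 5, Edmonton 13. Denver eliminated.
Round 3: Houston 18, Edmonton 13. Houston has a majority (≥16).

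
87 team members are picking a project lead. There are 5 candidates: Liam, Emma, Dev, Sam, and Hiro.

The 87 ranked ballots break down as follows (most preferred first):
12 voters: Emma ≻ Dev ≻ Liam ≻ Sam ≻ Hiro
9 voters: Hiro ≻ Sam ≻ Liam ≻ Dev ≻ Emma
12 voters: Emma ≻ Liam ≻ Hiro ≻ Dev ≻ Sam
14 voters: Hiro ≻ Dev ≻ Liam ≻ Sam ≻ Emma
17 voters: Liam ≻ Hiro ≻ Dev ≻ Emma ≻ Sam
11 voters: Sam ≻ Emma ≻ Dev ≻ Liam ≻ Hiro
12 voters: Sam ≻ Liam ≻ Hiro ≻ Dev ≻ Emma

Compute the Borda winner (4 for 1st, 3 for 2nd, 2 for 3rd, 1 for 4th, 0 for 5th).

Liam: 12×2 + 9×2 + 12×3 + 14×2 + 17×4 + 11×1 + 12×3 = 221
Emma: 12×4 + 9×0 + 12×4 + 14×0 + 17×1 + 11×3 + 12×0 = 146
Dev: 12×3 + 9×1 + 12×1 + 14×3 + 17×2 + 11×2 + 12×1 = 167
Sam: 12×1 + 9×3 + 12×0 + 14×1 + 17×0 + 11×4 + 12×4 = 145
Hiro: 12×0 + 9×4 + 12×2 + 14×4 + 17×3 + 11×0 + 12×2 = 191

Liam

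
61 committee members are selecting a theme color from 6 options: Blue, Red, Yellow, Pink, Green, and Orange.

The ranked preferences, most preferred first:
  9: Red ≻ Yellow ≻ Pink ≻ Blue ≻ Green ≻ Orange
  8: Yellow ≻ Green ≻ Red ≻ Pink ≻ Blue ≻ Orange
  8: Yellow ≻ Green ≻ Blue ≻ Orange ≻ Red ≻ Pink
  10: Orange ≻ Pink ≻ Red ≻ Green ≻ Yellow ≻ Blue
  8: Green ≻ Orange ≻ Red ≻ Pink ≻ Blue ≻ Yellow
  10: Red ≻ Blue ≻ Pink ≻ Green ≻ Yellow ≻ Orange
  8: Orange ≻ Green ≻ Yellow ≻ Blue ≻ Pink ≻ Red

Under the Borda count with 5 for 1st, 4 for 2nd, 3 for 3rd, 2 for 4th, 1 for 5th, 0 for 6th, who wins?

Blue: 9×2 + 8×1 + 8×3 + 10×0 + 8×1 + 10×4 + 8×2 = 114
Red: 9×5 + 8×3 + 8×1 + 10×3 + 8×3 + 10×5 + 8×0 = 181
Yellow: 9×4 + 8×5 + 8×5 + 10×1 + 8×0 + 10×1 + 8×3 = 160
Pink: 9×3 + 8×2 + 8×0 + 10×4 + 8×2 + 10×3 + 8×1 = 137
Green: 9×1 + 8×4 + 8×4 + 10×2 + 8×5 + 10×2 + 8×4 = 185
Orange: 9×0 + 8×0 + 8×2 + 10×5 + 8×4 + 10×0 + 8×5 = 138

Green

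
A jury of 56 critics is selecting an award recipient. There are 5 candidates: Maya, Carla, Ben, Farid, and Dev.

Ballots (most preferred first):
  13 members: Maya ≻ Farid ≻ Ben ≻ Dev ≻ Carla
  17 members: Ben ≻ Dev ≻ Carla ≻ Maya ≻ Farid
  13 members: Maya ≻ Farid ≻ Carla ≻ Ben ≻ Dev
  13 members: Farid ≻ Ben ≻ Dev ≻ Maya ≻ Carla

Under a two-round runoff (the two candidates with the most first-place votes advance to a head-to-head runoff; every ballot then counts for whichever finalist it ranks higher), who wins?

Round 1 first-place votes: Maya 26, Carla 0, Ben 17, Farid 13, Dev 0. Maya and Ben advance.
Runoff: Maya is ranked above Ben on 26 ballots, Ben above Maya on 30.

Ben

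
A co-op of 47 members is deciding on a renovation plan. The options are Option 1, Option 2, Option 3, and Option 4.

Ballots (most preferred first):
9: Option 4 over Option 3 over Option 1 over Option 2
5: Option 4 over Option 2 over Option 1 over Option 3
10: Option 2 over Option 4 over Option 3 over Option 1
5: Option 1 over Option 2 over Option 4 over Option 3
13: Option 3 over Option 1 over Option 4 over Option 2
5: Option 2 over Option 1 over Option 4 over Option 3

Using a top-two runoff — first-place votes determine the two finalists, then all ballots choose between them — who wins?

Round 1 first-place votes: Option 1 5, Option 2 15, Option 3 13, Option 4 14. Option 2 and Option 4 advance.
Runoff: Option 2 is ranked above Option 4 on 20 ballots, Option 4 above Option 2 on 27.

Option 4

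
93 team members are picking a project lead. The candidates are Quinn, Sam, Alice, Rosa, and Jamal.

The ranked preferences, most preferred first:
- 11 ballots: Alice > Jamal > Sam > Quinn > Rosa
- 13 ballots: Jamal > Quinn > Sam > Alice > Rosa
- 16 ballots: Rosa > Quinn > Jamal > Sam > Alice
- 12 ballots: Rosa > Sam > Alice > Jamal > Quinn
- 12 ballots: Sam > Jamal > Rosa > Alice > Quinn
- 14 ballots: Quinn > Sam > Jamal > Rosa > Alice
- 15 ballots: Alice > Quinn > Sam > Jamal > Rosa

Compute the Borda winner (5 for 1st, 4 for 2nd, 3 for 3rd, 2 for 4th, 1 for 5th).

Sam

Quinn: 11×2 + 13×4 + 16×4 + 12×1 + 12×1 + 14×5 + 15×4 = 292
Sam: 11×3 + 13×3 + 16×2 + 12×4 + 12×5 + 14×4 + 15×3 = 313
Alice: 11×5 + 13×2 + 16×1 + 12×3 + 12×2 + 14×1 + 15×5 = 246
Rosa: 11×1 + 13×1 + 16×5 + 12×5 + 12×3 + 14×2 + 15×1 = 243
Jamal: 11×4 + 13×5 + 16×3 + 12×2 + 12×4 + 14×3 + 15×2 = 301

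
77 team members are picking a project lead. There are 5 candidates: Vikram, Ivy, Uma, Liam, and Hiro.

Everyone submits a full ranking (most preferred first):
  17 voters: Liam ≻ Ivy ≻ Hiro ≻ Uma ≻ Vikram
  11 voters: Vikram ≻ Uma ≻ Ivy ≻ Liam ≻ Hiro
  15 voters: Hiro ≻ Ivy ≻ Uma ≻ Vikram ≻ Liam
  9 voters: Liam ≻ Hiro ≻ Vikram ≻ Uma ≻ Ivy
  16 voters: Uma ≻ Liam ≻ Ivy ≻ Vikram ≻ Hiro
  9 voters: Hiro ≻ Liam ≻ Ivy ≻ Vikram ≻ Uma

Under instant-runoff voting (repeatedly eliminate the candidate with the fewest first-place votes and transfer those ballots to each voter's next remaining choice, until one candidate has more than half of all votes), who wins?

Uma

Round 1: Vikram 11, Ivy 0, Uma 16, Liam 26, Hiro 24. Ivy eliminated.
Round 2: Vikram 11, Uma 16, Liam 26, Hiro 24. Vikram eliminated.
Round 3: Uma 27, Liam 26, Hiro 24. Hiro eliminated.
Round 4: Uma 42, Liam 35. Uma has a majority (≥39).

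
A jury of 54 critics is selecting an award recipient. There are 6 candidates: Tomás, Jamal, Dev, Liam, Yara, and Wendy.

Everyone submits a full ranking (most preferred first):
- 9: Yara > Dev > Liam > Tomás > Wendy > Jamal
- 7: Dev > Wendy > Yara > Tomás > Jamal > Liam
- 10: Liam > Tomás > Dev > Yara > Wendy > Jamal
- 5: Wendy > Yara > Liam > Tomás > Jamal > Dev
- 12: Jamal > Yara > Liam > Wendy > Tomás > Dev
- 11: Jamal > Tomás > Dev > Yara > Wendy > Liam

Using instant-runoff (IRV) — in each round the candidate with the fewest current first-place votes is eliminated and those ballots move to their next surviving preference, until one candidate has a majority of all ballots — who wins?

Round 1: Tomás 0, Jamal 23, Dev 7, Liam 10, Yara 9, Wendy 5. Tomás eliminated.
Round 2: Jamal 23, Dev 7, Liam 10, Yara 9, Wendy 5. Wendy eliminated.
Round 3: Jamal 23, Dev 7, Liam 10, Yara 14. Dev eliminated.
Round 4: Jamal 23, Liam 10, Yara 21. Liam eliminated.
Round 5: Jamal 23, Yara 31. Yara has a majority (≥28).

Yara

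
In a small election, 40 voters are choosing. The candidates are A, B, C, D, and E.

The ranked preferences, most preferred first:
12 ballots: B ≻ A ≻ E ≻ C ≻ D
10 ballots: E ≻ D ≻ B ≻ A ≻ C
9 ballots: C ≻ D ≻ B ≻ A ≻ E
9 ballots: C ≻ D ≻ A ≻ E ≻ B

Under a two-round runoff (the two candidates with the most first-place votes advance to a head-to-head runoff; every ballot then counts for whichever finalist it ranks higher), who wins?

Round 1 first-place votes: A 0, B 12, C 18, D 0, E 10. C and B advance.
Runoff: C is ranked above B on 18 ballots, B above C on 22.

B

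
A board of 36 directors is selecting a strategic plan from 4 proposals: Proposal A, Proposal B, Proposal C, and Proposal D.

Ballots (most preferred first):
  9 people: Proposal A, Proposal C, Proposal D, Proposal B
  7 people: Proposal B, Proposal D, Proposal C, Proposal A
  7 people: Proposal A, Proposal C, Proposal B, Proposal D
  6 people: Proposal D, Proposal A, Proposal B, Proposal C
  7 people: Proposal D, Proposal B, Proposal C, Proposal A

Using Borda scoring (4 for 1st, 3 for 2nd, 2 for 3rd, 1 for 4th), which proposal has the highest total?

Proposal D

Proposal A: 9×4 + 7×1 + 7×4 + 6×3 + 7×1 = 96
Proposal B: 9×1 + 7×4 + 7×2 + 6×2 + 7×3 = 84
Proposal C: 9×3 + 7×2 + 7×3 + 6×1 + 7×2 = 82
Proposal D: 9×2 + 7×3 + 7×1 + 6×4 + 7×4 = 98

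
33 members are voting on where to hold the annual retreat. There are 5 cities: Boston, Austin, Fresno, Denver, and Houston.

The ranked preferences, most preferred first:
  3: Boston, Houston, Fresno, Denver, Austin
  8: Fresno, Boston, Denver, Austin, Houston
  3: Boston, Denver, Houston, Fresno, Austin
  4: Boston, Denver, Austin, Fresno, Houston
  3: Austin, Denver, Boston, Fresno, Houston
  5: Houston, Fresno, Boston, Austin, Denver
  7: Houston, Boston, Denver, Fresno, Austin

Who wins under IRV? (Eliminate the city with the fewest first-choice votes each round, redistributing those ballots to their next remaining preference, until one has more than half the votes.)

Round 1: Boston 10, Austin 3, Fresno 8, Denver 0, Houston 12. Denver eliminated.
Round 2: Boston 10, Austin 3, Fresno 8, Houston 12. Austin eliminated.
Round 3: Boston 13, Fresno 8, Houston 12. Fresno eliminated.
Round 4: Boston 21, Houston 12. Boston has a majority (≥17).

Boston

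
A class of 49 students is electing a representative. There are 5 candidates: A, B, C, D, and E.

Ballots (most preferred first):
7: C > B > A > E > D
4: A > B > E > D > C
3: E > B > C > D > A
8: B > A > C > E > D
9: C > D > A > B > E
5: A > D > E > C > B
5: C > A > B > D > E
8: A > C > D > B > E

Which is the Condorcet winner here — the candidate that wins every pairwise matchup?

A vs B: 31–18
A vs C: 25–24
A vs D: 37–12
A vs E: 46–3
A beats every other candidate.

A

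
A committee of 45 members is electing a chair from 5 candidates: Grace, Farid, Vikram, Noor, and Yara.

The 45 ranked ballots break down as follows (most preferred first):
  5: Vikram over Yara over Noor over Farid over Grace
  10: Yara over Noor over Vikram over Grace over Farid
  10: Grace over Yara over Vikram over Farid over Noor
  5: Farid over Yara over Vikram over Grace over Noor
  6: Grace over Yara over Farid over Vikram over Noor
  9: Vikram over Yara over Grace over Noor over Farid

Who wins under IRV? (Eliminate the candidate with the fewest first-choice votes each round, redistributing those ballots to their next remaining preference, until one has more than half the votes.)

Round 1: Grace 16, Farid 5, Vikram 14, Noor 0, Yara 10. Noor eliminated.
Round 2: Grace 16, Farid 5, Vikram 14, Yara 10. Farid eliminated.
Round 3: Grace 16, Vikram 14, Yara 15. Vikram eliminated.
Round 4: Grace 16, Yara 29. Yara has a majority (≥23).

Yara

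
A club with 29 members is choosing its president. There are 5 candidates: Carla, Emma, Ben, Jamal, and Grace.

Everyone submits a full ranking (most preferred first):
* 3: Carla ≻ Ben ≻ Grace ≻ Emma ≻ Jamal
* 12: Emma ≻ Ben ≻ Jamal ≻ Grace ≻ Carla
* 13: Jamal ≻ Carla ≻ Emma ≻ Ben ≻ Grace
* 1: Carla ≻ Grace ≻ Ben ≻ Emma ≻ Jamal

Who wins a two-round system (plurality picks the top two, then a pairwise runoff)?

Emma

Round 1 first-place votes: Carla 4, Emma 12, Ben 0, Jamal 13, Grace 0. Jamal and Emma advance.
Runoff: Jamal is ranked above Emma on 13 ballots, Emma above Jamal on 16.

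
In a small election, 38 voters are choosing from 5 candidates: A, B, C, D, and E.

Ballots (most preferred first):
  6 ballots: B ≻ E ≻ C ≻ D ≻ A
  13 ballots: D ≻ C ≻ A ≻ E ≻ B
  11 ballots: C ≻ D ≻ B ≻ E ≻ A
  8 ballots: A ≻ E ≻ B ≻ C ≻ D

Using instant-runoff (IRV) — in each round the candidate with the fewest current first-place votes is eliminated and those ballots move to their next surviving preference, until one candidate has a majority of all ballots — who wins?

Round 1: A 8, B 6, C 11, D 13, E 0. E eliminated.
Round 2: A 8, B 6, C 11, D 13. B eliminated.
Round 3: A 8, C 17, D 13. A eliminated.
Round 4: C 25, D 13. C has a majority (≥20).

C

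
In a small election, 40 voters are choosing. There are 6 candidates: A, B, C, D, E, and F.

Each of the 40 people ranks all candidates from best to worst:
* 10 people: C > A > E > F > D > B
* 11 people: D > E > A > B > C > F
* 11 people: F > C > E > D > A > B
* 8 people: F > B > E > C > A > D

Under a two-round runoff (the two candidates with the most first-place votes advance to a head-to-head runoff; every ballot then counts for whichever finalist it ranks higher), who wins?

Round 1 first-place votes: A 0, B 0, C 10, D 11, E 0, F 19. F and D advance.
Runoff: F is ranked above D on 29 ballots, D above F on 11.

F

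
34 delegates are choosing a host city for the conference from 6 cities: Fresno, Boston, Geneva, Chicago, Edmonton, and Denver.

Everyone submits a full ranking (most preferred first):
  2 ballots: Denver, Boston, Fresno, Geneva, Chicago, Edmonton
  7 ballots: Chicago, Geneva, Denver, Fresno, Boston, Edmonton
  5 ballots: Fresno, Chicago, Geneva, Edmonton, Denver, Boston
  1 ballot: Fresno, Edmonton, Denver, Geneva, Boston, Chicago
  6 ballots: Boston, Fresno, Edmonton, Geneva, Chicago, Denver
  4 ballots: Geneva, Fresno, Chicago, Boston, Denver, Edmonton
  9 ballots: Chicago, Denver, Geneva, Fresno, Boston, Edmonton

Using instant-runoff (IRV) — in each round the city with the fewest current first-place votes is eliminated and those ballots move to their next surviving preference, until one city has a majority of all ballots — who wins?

Round 1: Fresno 6, Boston 6, Geneva 4, Chicago 16, Edmonton 0, Denver 2. Edmonton eliminated.
Round 2: Fresno 6, Boston 6, Geneva 4, Chicago 16, Denver 2. Denver eliminated.
Round 3: Fresno 6, Boston 8, Geneva 4, Chicago 16. Geneva eliminated.
Round 4: Fresno 10, Boston 8, Chicago 16. Boston eliminated.
Round 5: Fresno 18, Chicago 16. Fresno has a majority (≥18).

Fresno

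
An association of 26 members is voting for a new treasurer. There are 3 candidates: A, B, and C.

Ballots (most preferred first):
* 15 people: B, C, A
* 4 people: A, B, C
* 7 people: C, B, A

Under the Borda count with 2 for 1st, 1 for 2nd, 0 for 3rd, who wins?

B

A: 15×0 + 4×2 + 7×0 = 8
B: 15×2 + 4×1 + 7×1 = 41
C: 15×1 + 4×0 + 7×2 = 29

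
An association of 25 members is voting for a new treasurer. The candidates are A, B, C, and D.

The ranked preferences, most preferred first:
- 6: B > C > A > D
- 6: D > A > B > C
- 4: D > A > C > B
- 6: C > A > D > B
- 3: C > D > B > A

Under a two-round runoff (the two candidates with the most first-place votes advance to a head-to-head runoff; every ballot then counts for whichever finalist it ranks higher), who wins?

C

Round 1 first-place votes: A 0, B 6, C 9, D 10. D and C advance.
Runoff: D is ranked above C on 10 ballots, C above D on 15.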